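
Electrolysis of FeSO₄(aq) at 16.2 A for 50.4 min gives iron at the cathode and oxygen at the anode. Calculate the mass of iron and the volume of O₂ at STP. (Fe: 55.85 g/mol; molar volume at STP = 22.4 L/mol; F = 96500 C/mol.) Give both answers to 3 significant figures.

14.2 g Fe; 2.84 L O₂

Q = 16.2 × 3024 = 48990 C; n(e⁻) = 48990 / 96500 = 0.5077 mol
Cathode: Fe²⁺ + 2e⁻ → Fe → n(Fe) = 0.5077/2 = 0.2539 mol → 14.2 g
Anode: 2H₂O → O₂ + 4H⁺ + 4e⁻ → n(O₂) = 0.5077/4 = 0.1269 mol → 2.84 L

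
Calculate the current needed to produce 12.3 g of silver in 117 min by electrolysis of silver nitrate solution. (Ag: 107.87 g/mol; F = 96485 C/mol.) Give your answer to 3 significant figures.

1.57 A

n(Ag) = 12.3 / 107.87 = 0.1140 mol
Ag⁺ + e⁻ → Ag, so n(e⁻) = 0.1140 mol
Q = 0.1140 × 96485 = 11000 C
I = Q / t = 11000 / 7020 s = 1.57 A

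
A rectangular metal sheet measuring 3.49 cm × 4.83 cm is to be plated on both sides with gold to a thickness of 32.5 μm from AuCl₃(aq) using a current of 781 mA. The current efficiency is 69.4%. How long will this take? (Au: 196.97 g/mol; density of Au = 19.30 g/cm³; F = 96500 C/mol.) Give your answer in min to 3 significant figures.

95.6 min

Plated area = 2 × 3.49 × 4.83 = 33.71 cm²
Volume = 33.71 × 32.5×10⁻⁴ cm = 0.1096 cm³
m(Au) = 0.1096 × 19.30 = 2.115 g
n(Au) = 2.115 / 196.97 = 0.01074 mol; n(e⁻) = 3 × 0.01074 = 0.03222 mol
Q = 0.03222 × 96500 / 0.694 = 4480 C
t = 4480 / 0.781 = 5736 s = 95.6 min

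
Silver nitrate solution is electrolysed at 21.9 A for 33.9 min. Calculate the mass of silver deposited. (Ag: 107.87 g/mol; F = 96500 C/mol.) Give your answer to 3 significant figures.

49.8 g

Charge passed = 21.9 × 2034 = 44540 C
n(e⁻) = 44540 / 96500 = 0.4616 mol
Ag⁺ + e⁻ → Ag, so n(Ag) = 0.4616 mol
m = 0.4616 × 107.87 = 49.8 g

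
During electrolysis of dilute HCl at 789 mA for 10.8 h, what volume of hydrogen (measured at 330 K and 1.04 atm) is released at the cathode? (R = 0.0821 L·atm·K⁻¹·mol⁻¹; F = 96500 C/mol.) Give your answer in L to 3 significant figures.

4.14 L

Q = 0.789 A × 38880 s = 30680 C
n(e⁻) = 30680 / 96500 = 0.3179 mol
2H⁺ + 2e⁻ → H₂, so n(H₂) = 0.3179 / 2 = 0.1590 mol
V = nRT/P = 0.1590 × 0.0821 × 330 / 1.04 = 4.142 L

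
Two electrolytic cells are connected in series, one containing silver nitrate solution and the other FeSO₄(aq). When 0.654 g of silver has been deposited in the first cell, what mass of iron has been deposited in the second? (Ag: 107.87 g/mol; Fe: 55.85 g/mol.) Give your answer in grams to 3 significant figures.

n(Ag) = 0.654 / 107.87 = 0.006063 mol
Ag⁺ + e⁻ → Ag, so n(e⁻) = 0.006063 mol
Same current for the same time ⇒ same n(e⁻) = 0.006063 mol in both cells.
Fe²⁺ + 2e⁻ → Fe, so n(Fe) = 0.006063 / 2 = 0.003032 mol
m(Fe) = 0.003032 × 55.85 = 0.169 g

0.169 g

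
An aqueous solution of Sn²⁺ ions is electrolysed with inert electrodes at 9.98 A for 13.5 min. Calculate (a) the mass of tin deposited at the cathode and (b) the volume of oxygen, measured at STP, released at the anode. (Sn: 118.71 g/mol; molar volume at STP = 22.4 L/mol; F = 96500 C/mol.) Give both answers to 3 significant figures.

4.97 g Sn; 0.469 L O₂

Q = 9.98 × 810 = 8084 C; n(e⁻) = 8084 / 96500 = 0.08377 mol
Cathode: Sn²⁺ + 2e⁻ → Sn → n(Sn) = 0.08377/2 = 0.04189 mol → 4.97 g
Anode: 2H₂O → O₂ + 4H⁺ + 4e⁻ → n(O₂) = 0.08377/4 = 0.02094 mol → 0.469 L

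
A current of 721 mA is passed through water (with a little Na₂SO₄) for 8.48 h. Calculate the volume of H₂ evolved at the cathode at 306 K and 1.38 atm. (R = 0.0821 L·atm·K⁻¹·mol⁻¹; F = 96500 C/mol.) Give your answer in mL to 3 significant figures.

2080 mL

Q = 0.721 A × 30528 s = 22010 C
n(e⁻) = 22010 / 96500 = 0.2281 mol
2H⁺ + 2e⁻ → H₂, so n(H₂) = 0.2281 / 2 = 0.1141 mol
V = nRT/P = 0.1141 × 0.0821 × 306 / 1.38 = 2.077 L
= 2080 mL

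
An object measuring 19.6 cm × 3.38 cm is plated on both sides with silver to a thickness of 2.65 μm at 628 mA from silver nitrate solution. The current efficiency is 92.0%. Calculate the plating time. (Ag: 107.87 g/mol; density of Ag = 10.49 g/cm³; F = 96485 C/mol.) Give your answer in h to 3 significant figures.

0.158 h

Plated area = 2 × 19.6 × 3.38 = 132.5 cm²
Volume = 132.5 × 2.65×10⁻⁴ cm = 0.03511 cm³
m(Ag) = 0.03511 × 10.49 = 0.3683 g
n(Ag) = 0.3683 / 107.87 = 0.003414 mol; n(e⁻) = 0.003414 mol
Q = 0.003414 × 96485 / 0.920 = 358.0 C
t = 358.0 / 0.628 = 570.1 s = 0.158 h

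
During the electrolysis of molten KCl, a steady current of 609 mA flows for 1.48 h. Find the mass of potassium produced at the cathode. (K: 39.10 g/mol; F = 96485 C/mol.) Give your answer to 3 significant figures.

Q = 0.609 A × 5328 s = 3245 C
Moles of electrons = 3245 / 96485 = 0.03363 mol
K⁺ + e⁻ → K, so n(K) = 0.03363 mol
m = 0.03363 × 39.10 = 1.31 g

1.31 g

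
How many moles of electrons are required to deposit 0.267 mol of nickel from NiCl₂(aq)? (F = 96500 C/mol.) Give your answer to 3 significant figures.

0.534 mol

Ni²⁺ + 2e⁻ → Ni, so n(e⁻) = 2 × 0.267 = 0.5340 mol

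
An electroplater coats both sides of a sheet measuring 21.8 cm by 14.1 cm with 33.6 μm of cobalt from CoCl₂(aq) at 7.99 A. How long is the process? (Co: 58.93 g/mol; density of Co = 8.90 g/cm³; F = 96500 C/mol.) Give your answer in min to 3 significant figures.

Plated area = 2 × 21.8 × 14.1 = 614.8 cm²
Volume = 614.8 × 33.6×10⁻⁴ cm = 2.066 cm³
m(Co) = 2.066 × 8.90 = 18.39 g
n(Co) = 18.39 / 58.93 = 0.3121 mol; n(e⁻) = 2 × 0.3121 = 0.6242 mol
Q = 0.6242 × 96500 = 60240 C
t = 60240 / 7.99 = 7539 s = 126 min

126 min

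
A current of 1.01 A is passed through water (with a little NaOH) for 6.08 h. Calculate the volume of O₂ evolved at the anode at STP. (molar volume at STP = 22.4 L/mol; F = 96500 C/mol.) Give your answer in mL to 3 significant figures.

1280 mL

Q = It = 1.01 × 21888 = 22110 C
n(e⁻) = 22110 / 96500 = 0.2291 mol
2H₂O → O₂ + 4H⁺ + 4e⁻, so n(O₂) = 0.2291 / 4 = 0.05728 mol
V = 0.05728 × 22.4 = 1.283 L
= 1280 mL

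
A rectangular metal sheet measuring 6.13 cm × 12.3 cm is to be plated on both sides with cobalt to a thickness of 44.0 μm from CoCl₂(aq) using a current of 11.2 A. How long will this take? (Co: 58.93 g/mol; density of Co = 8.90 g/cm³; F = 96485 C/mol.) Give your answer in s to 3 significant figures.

Plated area = 2 × 6.13 × 12.3 = 150.8 cm²
Volume = 150.8 × 44.0×10⁻⁴ cm = 0.6635 cm³
m(Co) = 0.6635 × 8.90 = 5.905 g
n(Co) = 5.905 / 58.93 = 0.1002 mol; n(e⁻) = 2 × 0.1002 = 0.2004 mol
Q = 0.2004 × 96485 = 19340 C
t = 19340 / 11.2 = 1727 s

1730 s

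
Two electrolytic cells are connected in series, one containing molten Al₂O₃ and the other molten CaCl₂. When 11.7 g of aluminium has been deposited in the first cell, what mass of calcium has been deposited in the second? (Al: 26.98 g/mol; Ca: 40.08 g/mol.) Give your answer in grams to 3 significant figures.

n(Al) = 11.7 / 26.98 = 0.4337 mol
Al³⁺ + 3e⁻ → Al, so n(e⁻) = 3 × 0.4337 = 1.301 mol
The cells are in series, so the same charge (and hence the same n(e⁻) = 1.301 mol) passes through both.
Ca²⁺ + 2e⁻ → Ca, so n(Ca) = 1.301 / 2 = 0.6505 mol
m(Ca) = 0.6505 × 40.08 = 26.1 g

26.1 g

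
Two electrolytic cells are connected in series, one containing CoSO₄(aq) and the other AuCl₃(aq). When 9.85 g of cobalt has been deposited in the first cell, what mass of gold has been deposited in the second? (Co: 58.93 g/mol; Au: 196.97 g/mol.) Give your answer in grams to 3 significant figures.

n(Co) = 9.85 / 58.93 = 0.1671 mol
Co²⁺ + 2e⁻ → Co, so n(e⁻) = 2 × 0.1671 = 0.3342 mol
In series, the same 0.3342 mol of electrons flows through the second cell.
Au³⁺ + 3e⁻ → Au, so n(Au) = 0.3342 / 3 = 0.1114 mol
m(Au) = 0.1114 × 196.97 = 21.9 g

21.9 g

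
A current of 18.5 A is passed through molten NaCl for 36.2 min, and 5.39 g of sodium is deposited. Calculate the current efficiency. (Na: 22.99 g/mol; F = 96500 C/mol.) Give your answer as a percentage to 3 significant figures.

Q = 18.5 × 2172 = 40180 C
n(e⁻) = 40180 / 96500 = 0.4164 mol
Na⁺ + e⁻ → Na, so theoretical n(Na) = 0.4164 mol → 9.573 g
Efficiency = 5.39 / 9.573 = 0.5630 = 56.3%

56.3%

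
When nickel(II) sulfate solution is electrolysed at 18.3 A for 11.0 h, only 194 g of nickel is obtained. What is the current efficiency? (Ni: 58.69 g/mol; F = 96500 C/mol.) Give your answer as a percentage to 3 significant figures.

88.0%

Q = 18.3 × 39600 = 7.247×10^5 C
n(e⁻) = 7.247×10^5 / 96500 = 7.510 mol
Ni²⁺ + 2e⁻ → Ni, so theoretical n(Ni) = 3.755 mol → 220.4 g
Efficiency = 194 / 220.4 = 0.8802 = 88.0%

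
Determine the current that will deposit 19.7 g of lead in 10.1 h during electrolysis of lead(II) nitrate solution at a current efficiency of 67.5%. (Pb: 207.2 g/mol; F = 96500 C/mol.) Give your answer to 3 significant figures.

0.748 A

n(Pb) = 19.7 / 207.2 = 0.09508 mol
Pb²⁺ + 2e⁻ → Pb, so n(e⁻) = 2 × 0.09508 = 0.1902 mol
Q = 0.1902 × 96500 / 0.675 = 27190 C
I = Q / t = 27190 / 36360 s = 0.748 A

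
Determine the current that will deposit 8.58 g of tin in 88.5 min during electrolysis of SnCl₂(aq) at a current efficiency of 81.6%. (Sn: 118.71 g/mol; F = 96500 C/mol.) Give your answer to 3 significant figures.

n(Sn) = 8.58 / 118.71 = 0.07228 mol
Sn²⁺ + 2e⁻ → Sn, so n(e⁻) = 2 × 0.07228 = 0.1446 mol
Q = 0.1446 × 96500 / 0.816 = 17100 C
I = Q / t = 17100 / 5310 s = 3.22 A

3.22 A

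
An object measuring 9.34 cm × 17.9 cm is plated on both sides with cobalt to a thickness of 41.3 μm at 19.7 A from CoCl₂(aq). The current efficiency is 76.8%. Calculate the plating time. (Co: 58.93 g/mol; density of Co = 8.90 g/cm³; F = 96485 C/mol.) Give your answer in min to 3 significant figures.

Plated area = 2 × 9.34 × 17.9 = 334.4 cm²
Volume = 334.4 × 41.3×10⁻⁴ cm = 1.381 cm³
m(Co) = 1.381 × 8.90 = 12.29 g
n(Co) = 12.29 / 58.93 = 0.2086 mol; n(e⁻) = 2 × 0.2086 = 0.4172 mol
Q = 0.4172 × 96485 / 0.768 = 52410 C
t = 52410 / 19.7 = 2660 s = 44.3 min

44.3 min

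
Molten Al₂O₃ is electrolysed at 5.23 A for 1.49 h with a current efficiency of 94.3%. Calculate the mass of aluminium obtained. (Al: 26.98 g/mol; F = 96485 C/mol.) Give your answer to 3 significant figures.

2.47 g

Q = 5.23 × 5364 = 28050 C
n(e⁻) = 28050 / 96485 = 0.2907 mol
Al³⁺ + 3e⁻ → Al, so theoretical m(Al) = 0.09690 × 26.98 = 2.614 g
Actual mass = 94.3% × 2.614 = 2.47 g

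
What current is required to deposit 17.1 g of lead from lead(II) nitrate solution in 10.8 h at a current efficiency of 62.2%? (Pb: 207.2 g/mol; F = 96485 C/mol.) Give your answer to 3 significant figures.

0.659 A

n(Pb) = 17.1 / 207.2 = 0.08253 mol
Pb²⁺ + 2e⁻ → Pb, so n(e⁻) = 2 × 0.08253 = 0.1651 mol
Q = 0.1651 × 96485 / 0.622 = 25610 C
I = Q / t = 25610 / 38880 s = 0.659 A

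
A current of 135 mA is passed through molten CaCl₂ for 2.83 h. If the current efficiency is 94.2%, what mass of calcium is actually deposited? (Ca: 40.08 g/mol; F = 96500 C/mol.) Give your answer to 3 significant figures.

0.269 g

Q = 0.135 × 10188 = 1375 C
n(e⁻) = 1375 / 96500 = 0.01425 mol
Ca²⁺ + 2e⁻ → Ca, so theoretical m(Ca) = 0.007125 × 40.08 = 0.2856 g
Actual mass = 94.2% × 0.2856 = 0.269 g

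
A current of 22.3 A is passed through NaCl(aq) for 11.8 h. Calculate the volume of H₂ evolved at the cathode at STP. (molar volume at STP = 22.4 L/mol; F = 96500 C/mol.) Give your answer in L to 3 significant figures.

Charge passed = 22.3 × 42480 = 9.473×10^5 C
n(e⁻) = Q/F = 9.473×10^5/96500 = 9.817 mol
2H⁺ + 2e⁻ → H₂, so n(H₂) = 9.817 / 2 = 4.909 mol
V = 4.909 × 22.4 = 110.0 L

110 L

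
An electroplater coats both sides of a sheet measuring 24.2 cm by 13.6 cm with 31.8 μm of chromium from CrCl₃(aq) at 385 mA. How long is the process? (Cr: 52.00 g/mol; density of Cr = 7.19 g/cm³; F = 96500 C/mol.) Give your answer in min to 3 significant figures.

Plated area = 2 × 24.2 × 13.6 = 658.2 cm²
Volume = 658.2 × 31.8×10⁻⁴ cm = 2.093 cm³
m(Cr) = 2.093 × 7.19 = 15.05 g
n(Cr) = 15.05 / 52.00 = 0.2894 mol; n(e⁻) = 3 × 0.2894 = 0.8682 mol
Q = 0.8682 × 96500 = 83780 C
t = 83780 / 0.385 = 2.176×10^5 s = 3630 min

3630 min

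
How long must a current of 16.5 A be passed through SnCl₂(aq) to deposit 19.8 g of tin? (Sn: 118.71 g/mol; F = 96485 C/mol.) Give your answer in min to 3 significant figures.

n(Sn) = 19.8 / 118.71 = 0.1668 mol
Sn²⁺ + 2e⁻ → Sn, so n(e⁻) = 2 × 0.1668 = 0.3336 mol
Q = 0.3336 × 96485 = 32190 C
t = Q / I = 32190 / 16.5 = 1951 s = 32.5 min

32.5 min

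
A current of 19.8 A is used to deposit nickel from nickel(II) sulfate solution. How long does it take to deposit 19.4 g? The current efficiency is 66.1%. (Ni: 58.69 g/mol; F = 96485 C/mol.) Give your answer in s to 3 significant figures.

n(Ni) = 19.4 / 58.69 = 0.3306 mol
Ni²⁺ + 2e⁻ → Ni, so n(e⁻) = 2 × 0.3306 = 0.6612 mol
Q = 0.6612 × 96485 / 0.661 = 96510 C
t = Q / I = 96510 / 19.8 = 4874 s

4870 s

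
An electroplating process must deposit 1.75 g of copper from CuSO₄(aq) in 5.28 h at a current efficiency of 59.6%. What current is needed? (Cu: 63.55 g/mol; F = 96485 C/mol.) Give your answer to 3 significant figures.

n(Cu) = 1.75 / 63.55 = 0.02754 mol
Cu²⁺ + 2e⁻ → Cu, so n(e⁻) = 2 × 0.02754 = 0.05508 mol
Q = 0.05508 × 96485 / 0.596 = 8917 C
I = Q / t = 8917 / 19008 s = 0.469 A

0.469 A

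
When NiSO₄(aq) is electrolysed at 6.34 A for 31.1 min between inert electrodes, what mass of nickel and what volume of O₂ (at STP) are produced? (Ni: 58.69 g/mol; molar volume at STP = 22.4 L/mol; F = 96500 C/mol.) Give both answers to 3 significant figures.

Q = 6.34 × 1866 = 11830 C; n(e⁻) = 11830 / 96500 = 0.1226 mol
Cathode: Ni²⁺ + 2e⁻ → Ni → n(Ni) = 0.1226/2 = 0.06130 mol → 3.60 g
Anode: 2H₂O → O₂ + 4H⁺ + 4e⁻ → n(O₂) = 0.1226/4 = 0.03065 mol → 0.687 L

3.60 g Ni; 0.687 L O₂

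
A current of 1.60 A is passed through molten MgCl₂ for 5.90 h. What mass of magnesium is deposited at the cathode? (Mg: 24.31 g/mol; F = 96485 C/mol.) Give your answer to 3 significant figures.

Q = 1.60 A × 21240 s = 33980 C
n(e⁻) = 33980 / 96485 = 0.3522 mol
Mg²⁺ + 2e⁻ → Mg, so n(Mg) = 0.3522 / 2 = 0.1761 mol
m = 0.1761 × 24.31 = 4.28 g

4.28 g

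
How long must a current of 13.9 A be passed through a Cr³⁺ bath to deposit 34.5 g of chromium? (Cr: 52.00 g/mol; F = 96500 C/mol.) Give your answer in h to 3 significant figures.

n(Cr) = 34.5 / 52.00 = 0.6635 mol
Cr³⁺ + 3e⁻ → Cr, so n(e⁻) = 3 × 0.6635 = 1.991 mol
Q = 1.991 × 96500 = 1.921×10^5 C
t = Q / I = 1.921×10^5 / 13.9 = 13820 s = 3.84 h

3.84 h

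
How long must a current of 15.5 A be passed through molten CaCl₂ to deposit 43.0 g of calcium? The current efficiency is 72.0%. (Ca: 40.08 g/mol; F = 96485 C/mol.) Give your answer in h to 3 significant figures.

5.15 h

n(Ca) = 43.0 / 40.08 = 1.073 mol
Ca²⁺ + 2e⁻ → Ca, so n(e⁻) = 2 × 1.073 = 2.146 mol
Q = 2.146 × 96485 / 0.720 = 2.876×10^5 C
t = Q / I = 2.876×10^5 / 15.5 = 18550 s = 5.15 h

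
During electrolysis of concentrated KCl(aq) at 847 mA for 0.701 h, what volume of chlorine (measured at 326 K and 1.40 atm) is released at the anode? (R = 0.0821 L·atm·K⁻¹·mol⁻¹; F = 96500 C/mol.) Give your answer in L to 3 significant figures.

Q = It = 0.847 × 2523.6 = 2137 C
n(e⁻) = Q/F = 2137/96500 = 0.02215 mol
2Cl⁻ → Cl₂ + 2e⁻, so n(Cl₂) = 0.02215 / 2 = 0.01108 mol
V = nRT/P = 0.01108 × 0.0821 × 326 / 1.40 = 0.2118 L

0.212 L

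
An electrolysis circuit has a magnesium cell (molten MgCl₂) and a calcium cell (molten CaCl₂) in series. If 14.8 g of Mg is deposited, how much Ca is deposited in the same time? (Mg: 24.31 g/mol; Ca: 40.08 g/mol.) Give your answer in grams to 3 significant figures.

24.4 g

n(Mg) = 14.8 / 24.31 = 0.6088 mol
Mg²⁺ + 2e⁻ → Mg, so n(e⁻) = 2 × 0.6088 = 1.218 mol
In series, the same 1.218 mol of electrons flows through the second cell.
Ca²⁺ + 2e⁻ → Ca, so n(Ca) = 1.218 / 2 = 0.6090 mol
m(Ca) = 0.6090 × 40.08 = 24.4 g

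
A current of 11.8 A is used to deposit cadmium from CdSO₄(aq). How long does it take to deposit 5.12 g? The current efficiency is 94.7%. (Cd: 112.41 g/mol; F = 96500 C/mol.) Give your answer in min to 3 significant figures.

n(Cd) = 5.12 / 112.41 = 0.04555 mol
Cd²⁺ + 2e⁻ → Cd, so n(e⁻) = 2 × 0.04555 = 0.09110 mol
Q = 0.09110 × 96500 / 0.947 = 9283 C
t = Q / I = 9283 / 11.8 = 786.7 s = 13.1 min

13.1 min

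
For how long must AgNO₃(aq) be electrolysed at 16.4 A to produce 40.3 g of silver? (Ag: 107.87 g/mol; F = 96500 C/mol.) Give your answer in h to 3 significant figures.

n(Ag) = 40.3 / 107.87 = 0.3736 mol
Ag⁺ + e⁻ → Ag, so n(e⁻) = 0.3736 mol
Q = 0.3736 × 96500 = 36050 C
t = Q / I = 36050 / 16.4 = 2198 s = 0.611 h

0.611 h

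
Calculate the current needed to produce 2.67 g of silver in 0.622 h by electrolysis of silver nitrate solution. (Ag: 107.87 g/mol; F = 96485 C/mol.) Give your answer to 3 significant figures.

1.07 A

n(Ag) = 2.67 / 107.87 = 0.02475 mol
Ag⁺ + e⁻ → Ag, so n(e⁻) = 0.02475 mol
Q = 0.02475 × 96485 = 2388 C
I = Q / t = 2388 / 2239.2 s = 1.07 A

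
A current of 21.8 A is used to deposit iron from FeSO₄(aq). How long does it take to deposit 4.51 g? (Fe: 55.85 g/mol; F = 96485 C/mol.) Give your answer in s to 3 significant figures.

n(Fe) = 4.51 / 55.85 = 0.08075 mol
Fe²⁺ + 2e⁻ → Fe, so n(e⁻) = 2 × 0.08075 = 0.1615 mol
Q = 0.1615 × 96485 = 15580 C
t = Q / I = 15580 / 21.8 = 714.7 s

715 s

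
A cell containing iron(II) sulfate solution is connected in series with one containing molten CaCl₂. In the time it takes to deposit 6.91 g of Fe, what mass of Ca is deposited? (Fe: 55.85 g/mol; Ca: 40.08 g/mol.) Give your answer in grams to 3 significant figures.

4.96 g

n(Fe) = 6.91 / 55.85 = 0.1237 mol
Fe²⁺ + 2e⁻ → Fe, so n(e⁻) = 2 × 0.1237 = 0.2474 mol
In series, the same 0.2474 mol of electrons flows through the second cell.
Ca²⁺ + 2e⁻ → Ca, so n(Ca) = 0.2474 / 2 = 0.1237 mol
m(Ca) = 0.1237 × 40.08 = 4.96 g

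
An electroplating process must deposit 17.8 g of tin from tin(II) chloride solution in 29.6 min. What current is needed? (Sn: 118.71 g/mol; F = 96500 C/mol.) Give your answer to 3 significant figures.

16.3 A

n(Sn) = 17.8 / 118.71 = 0.1499 mol
Sn²⁺ + 2e⁻ → Sn, so n(e⁻) = 2 × 0.1499 = 0.2998 mol
Q = 0.2998 × 96500 = 28930 C
I = Q / t = 28930 / 1776 s = 16.3 A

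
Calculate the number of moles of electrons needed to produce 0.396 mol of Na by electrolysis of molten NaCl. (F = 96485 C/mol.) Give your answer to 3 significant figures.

Na⁺ + e⁻ → Na, so n(e⁻) = 1 × 0.396 = 0.3960 mol

0.396 mol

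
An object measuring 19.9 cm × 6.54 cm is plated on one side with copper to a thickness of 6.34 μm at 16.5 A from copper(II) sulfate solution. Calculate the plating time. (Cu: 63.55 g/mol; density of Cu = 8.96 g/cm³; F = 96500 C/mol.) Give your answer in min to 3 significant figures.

2.27 min

Plated area = 19.9 × 6.54 = 130.1 cm²
Volume = 130.1 × 6.34×10⁻⁴ cm = 0.08248 cm³
m(Cu) = 0.08248 × 8.96 = 0.7390 g
n(Cu) = 0.7390 / 63.55 = 0.01163 mol; n(e⁻) = 2 × 0.01163 = 0.02326 mol
Q = 0.02326 × 96500 = 2245 C
t = 2245 / 16.5 = 136.1 s = 2.27 min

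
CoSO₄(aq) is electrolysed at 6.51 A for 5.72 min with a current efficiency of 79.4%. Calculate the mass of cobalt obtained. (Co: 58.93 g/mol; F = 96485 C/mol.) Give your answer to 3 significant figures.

0.542 g

Q = 6.51 × 343.2 = 2234 C
n(e⁻) = 2234 / 96485 = 0.02315 mol
Co²⁺ + 2e⁻ → Co, so theoretical m(Co) = 0.01158 × 58.93 = 0.6824 g
Actual mass = 79.4% × 0.6824 = 0.542 g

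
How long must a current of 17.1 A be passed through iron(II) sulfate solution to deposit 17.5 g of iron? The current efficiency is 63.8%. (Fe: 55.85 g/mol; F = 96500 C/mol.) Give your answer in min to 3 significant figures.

92.4 min

n(Fe) = 17.5 / 55.85 = 0.3133 mol
Fe²⁺ + 2e⁻ → Fe, so n(e⁻) = 2 × 0.3133 = 0.6266 mol
Q = 0.6266 × 96500 / 0.638 = 94780 C
t = Q / I = 94780 / 17.1 = 5543 s = 92.4 min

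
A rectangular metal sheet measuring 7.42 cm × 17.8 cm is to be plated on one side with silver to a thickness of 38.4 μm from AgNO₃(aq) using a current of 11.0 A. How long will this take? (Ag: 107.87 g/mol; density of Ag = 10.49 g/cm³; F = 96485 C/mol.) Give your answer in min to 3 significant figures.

7.21 min

Plated area = 7.42 × 17.8 = 132.1 cm²
Volume = 132.1 × 38.4×10⁻⁴ cm = 0.5073 cm³
m(Ag) = 0.5073 × 10.49 = 5.322 g
n(Ag) = 5.322 / 107.87 = 0.04934 mol; n(e⁻) = 0.04934 mol
Q = 0.04934 × 96485 = 4761 C
t = 4761 / 11.0 = 432.8 s = 7.21 min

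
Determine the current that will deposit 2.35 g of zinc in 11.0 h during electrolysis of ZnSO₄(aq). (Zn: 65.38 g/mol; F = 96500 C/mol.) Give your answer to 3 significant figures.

n(Zn) = 2.35 / 65.38 = 0.03594 mol
Zn²⁺ + 2e⁻ → Zn, so n(e⁻) = 2 × 0.03594 = 0.07188 mol
Q = 0.07188 × 96500 = 6936 C
I = Q / t = 6936 / 39600 s = 0.175 A

0.175 A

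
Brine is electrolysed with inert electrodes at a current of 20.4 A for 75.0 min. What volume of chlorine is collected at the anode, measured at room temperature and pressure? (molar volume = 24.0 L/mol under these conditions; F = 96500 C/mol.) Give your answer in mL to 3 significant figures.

Q = It = 20.4 × 4500 = 91800 C
Moles of electrons = 91800 / 96500 = 0.9513 mol
2Cl⁻ → Cl₂ + 2e⁻, so n(Cl₂) = 0.9513 / 2 = 0.4757 mol
V = 0.4757 × 24.0 = 11.42 L
= 11400 mL

11400 mL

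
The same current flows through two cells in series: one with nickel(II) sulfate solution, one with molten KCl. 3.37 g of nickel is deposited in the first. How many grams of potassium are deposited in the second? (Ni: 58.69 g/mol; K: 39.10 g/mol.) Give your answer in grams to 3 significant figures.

n(Ni) = 3.37 / 58.69 = 0.05742 mol
Ni²⁺ + 2e⁻ → Ni, so n(e⁻) = 2 × 0.05742 = 0.1148 mol
Since the cells are in series, n(e⁻) in the K cell is also 0.1148 mol.
K⁺ + e⁻ → K, so n(K) = 0.1148 mol
m(K) = 0.1148 × 39.10 = 4.49 g

4.49 g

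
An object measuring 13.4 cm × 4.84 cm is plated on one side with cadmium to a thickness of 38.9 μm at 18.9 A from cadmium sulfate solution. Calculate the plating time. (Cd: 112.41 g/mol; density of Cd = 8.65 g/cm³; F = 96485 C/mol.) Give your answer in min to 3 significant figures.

3.30 min

Plated area = 13.4 × 4.84 = 64.86 cm²
Volume = 64.86 × 38.9×10⁻⁴ cm = 0.2523 cm³
m(Cd) = 0.2523 × 8.65 = 2.182 g
n(Cd) = 2.182 / 112.41 = 0.01941 mol; n(e⁻) = 2 × 0.01941 = 0.03882 mol
Q = 0.03882 × 96485 = 3746 C
t = 3746 / 18.9 = 198.2 s = 3.30 min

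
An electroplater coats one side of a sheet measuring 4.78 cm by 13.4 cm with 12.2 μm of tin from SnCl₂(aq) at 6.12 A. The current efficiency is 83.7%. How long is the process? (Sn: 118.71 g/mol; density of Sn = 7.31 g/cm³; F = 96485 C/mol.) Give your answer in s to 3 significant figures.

181 s

Plated area = 4.78 × 13.4 = 64.05 cm²
Volume = 64.05 × 12.2×10⁻⁴ cm = 0.07814 cm³
m(Sn) = 0.07814 × 7.31 = 0.5712 g
n(Sn) = 0.5712 / 118.71 = 0.004812 mol; n(e⁻) = 2 × 0.004812 = 0.009624 mol
Q = 0.009624 × 96485 / 0.837 = 1109 C
t = 1109 / 6.12 = 181.2 s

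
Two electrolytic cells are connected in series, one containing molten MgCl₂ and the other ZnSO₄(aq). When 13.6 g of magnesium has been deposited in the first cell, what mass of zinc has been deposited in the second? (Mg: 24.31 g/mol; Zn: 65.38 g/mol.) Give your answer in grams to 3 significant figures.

n(Mg) = 13.6 / 24.31 = 0.5594 mol
Mg²⁺ + 2e⁻ → Mg, so n(e⁻) = 2 × 0.5594 = 1.119 mol
In series, the same 1.119 mol of electrons flows through the second cell.
Zn²⁺ + 2e⁻ → Zn, so n(Zn) = 1.119 / 2 = 0.5595 mol
m(Zn) = 0.5595 × 65.38 = 36.6 g

36.6 g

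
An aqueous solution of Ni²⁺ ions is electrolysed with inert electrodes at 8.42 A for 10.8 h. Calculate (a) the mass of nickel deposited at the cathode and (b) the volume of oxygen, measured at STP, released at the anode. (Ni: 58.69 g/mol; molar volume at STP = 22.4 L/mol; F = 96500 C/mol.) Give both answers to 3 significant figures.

Q = 8.42 × 38880 = 3.274×10^5 C; n(e⁻) = 3.274×10^5 / 96500 = 3.393 mol
Cathode: Ni²⁺ + 2e⁻ → Ni → n(Ni) = 3.393/2 = 1.697 mol → 99.6 g
Anode: 2H₂O → O₂ + 4H⁺ + 4e⁻ → n(O₂) = 3.393/4 = 0.8483 mol → 19.0 L

99.6 g Ni; 19.0 L O₂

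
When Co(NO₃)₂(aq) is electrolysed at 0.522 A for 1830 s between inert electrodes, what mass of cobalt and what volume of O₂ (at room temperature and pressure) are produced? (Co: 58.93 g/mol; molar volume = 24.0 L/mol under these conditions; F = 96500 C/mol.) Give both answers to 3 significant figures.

Q = 0.522 × 1830 = 955.3 C; n(e⁻) = 955.3 / 96500 = 0.009899 mol
Cathode: Co²⁺ + 2e⁻ → Co → n(Co) = 0.009899/2 = 0.004950 mol → 0.292 g
Anode: 2H₂O → O₂ + 4H⁺ + 4e⁻ → n(O₂) = 0.009899/4 = 0.002475 mol → 0.0594 L

0.292 g Co; 0.0594 L O₂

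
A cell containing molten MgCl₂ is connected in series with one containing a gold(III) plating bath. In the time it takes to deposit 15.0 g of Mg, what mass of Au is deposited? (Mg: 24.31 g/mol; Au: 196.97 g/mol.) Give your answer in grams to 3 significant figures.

81.0 g

n(Mg) = 15.0 / 24.31 = 0.6170 mol
Mg²⁺ + 2e⁻ → Mg, so n(e⁻) = 2 × 0.6170 = 1.234 mol
The cells are in series, so the same charge (and hence the same n(e⁻) = 1.234 mol) passes through both.
Au³⁺ + 3e⁻ → Au, so n(Au) = 1.234 / 3 = 0.4113 mol
m(Au) = 0.4113 × 196.97 = 81.0 g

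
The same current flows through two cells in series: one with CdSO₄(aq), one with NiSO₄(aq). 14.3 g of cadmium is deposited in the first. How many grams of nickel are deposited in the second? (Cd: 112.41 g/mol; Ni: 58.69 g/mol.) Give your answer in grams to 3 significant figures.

n(Cd) = 14.3 / 112.41 = 0.1272 mol
Cd²⁺ + 2e⁻ → Cd, so n(e⁻) = 2 × 0.1272 = 0.2544 mol
Since the cells are in series, n(e⁻) in the Ni cell is also 0.2544 mol.
Ni²⁺ + 2e⁻ → Ni, so n(Ni) = 0.2544 / 2 = 0.1272 mol
m(Ni) = 0.1272 × 58.69 = 7.47 g

7.47 g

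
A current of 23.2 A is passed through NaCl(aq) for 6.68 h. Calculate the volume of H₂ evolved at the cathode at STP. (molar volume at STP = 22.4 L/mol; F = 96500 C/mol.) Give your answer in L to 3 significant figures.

64.8 L

Charge passed = 23.2 × 24048 = 5.579×10^5 C
n(e⁻) = Q/F = 5.579×10^5/96500 = 5.781 mol
2H⁺ + 2e⁻ → H₂, so n(H₂) = 5.781 / 2 = 2.891 mol
V = 2.891 × 22.4 = 64.76 L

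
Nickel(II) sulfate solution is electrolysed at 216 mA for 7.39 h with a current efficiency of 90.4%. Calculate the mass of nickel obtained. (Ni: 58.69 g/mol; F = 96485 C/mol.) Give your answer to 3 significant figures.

Q = 0.216 × 26604 = 5746 C
n(e⁻) = 5746 / 96485 = 0.05955 mol
Ni²⁺ + 2e⁻ → Ni, so theoretical m(Ni) = 0.02978 × 58.69 = 1.748 g
Actual mass = 90.4% × 1.748 = 1.58 g

1.58 g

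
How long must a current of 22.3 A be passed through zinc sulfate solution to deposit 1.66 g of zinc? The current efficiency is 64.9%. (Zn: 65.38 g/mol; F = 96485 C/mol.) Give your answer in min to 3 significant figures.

5.64 min

n(Zn) = 1.66 / 65.38 = 0.02539 mol
Zn²⁺ + 2e⁻ → Zn, so n(e⁻) = 2 × 0.02539 = 0.05078 mol
Q = 0.05078 × 96485 / 0.649 = 7549 C
t = Q / I = 7549 / 22.3 = 338.5 s = 5.64 min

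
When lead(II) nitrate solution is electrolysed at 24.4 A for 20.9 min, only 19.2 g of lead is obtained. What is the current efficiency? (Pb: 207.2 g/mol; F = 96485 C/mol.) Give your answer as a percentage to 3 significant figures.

Q = 24.4 × 1254 = 30600 C
n(e⁻) = 30600 / 96485 = 0.3171 mol
Pb²⁺ + 2e⁻ → Pb, so theoretical n(Pb) = 0.1586 mol → 32.86 g
Efficiency = 19.2 / 32.86 = 0.5843 = 58.4%

58.4%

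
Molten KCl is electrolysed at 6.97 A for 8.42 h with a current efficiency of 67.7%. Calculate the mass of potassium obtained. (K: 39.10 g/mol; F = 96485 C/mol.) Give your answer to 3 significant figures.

58.0 g

Q = 6.97 × 30312 = 2.113×10^5 C
n(e⁻) = 2.113×10^5 / 96485 = 2.190 mol
K⁺ + e⁻ → K, so theoretical m(K) = 2.190 × 39.10 = 85.63 g
Actual mass = 67.7% × 85.63 = 58.0 g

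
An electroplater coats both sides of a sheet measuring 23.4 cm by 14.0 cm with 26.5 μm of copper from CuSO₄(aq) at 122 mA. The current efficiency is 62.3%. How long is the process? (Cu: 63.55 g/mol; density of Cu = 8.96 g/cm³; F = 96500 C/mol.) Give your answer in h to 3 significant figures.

173 h

Plated area = 2 × 23.4 × 14.0 = 655.2 cm²
Volume = 655.2 × 26.5×10⁻⁴ cm = 1.736 cm³
m(Cu) = 1.736 × 8.96 = 15.55 g
n(Cu) = 15.55 / 63.55 = 0.2447 mol; n(e⁻) = 2 × 0.2447 = 0.4894 mol
Q = 0.4894 × 96500 / 0.623 = 75810 C
t = 75810 / 0.122 = 6.214×10^5 s = 173 h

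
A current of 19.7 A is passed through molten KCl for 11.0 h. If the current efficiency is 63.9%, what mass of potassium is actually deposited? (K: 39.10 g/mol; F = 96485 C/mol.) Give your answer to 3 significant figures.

Q = 19.7 × 39600 = 7.801×10^5 C
n(e⁻) = 7.801×10^5 / 96485 = 8.085 mol
K⁺ + e⁻ → K, so theoretical m(K) = 8.085 × 39.10 = 316.1 g
Actual mass = 63.9% × 316.1 = 202 g

202 g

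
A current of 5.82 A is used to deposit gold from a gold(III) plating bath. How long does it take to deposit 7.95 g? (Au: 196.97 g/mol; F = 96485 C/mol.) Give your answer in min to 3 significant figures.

n(Au) = 7.95 / 196.97 = 0.04036 mol
Au³⁺ + 3e⁻ → Au, so n(e⁻) = 3 × 0.04036 = 0.1211 mol
Q = 0.1211 × 96485 = 11680 C
t = Q / I = 11680 / 5.82 = 2007 s = 33.5 min

33.5 min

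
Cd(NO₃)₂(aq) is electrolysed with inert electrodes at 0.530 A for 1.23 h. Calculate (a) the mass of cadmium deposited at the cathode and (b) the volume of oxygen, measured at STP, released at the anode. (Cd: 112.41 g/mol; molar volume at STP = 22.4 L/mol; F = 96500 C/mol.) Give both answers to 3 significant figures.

Q = 0.530 × 4428 = 2347 C; n(e⁻) = 2347 / 96500 = 0.02432 mol
Cathode: Cd²⁺ + 2e⁻ → Cd → n(Cd) = 0.02432/2 = 0.01216 mol → 1.37 g
Anode: 2H₂O → O₂ + 4H⁺ + 4e⁻ → n(O₂) = 0.02432/4 = 0.006080 mol → 0.136 L

1.37 g Cd; 0.136 L O₂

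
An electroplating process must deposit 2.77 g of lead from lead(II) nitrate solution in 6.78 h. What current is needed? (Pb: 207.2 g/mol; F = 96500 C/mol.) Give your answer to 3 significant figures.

0.106 A

n(Pb) = 2.77 / 207.2 = 0.01337 mol
Pb²⁺ + 2e⁻ → Pb, so n(e⁻) = 2 × 0.01337 = 0.02674 mol
Q = 0.02674 × 96500 = 2580 C
I = Q / t = 2580 / 24408 s = 0.106 A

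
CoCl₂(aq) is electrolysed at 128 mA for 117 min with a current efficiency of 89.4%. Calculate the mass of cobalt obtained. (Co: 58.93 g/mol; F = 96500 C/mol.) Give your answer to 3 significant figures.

0.245 g

Q = 0.128 × 7020 = 898.6 C
n(e⁻) = 898.6 / 96500 = 0.009312 mol
Co²⁺ + 2e⁻ → Co, so theoretical m(Co) = 0.004656 × 58.93 = 0.2744 g
Actual mass = 89.4% × 0.2744 = 0.245 g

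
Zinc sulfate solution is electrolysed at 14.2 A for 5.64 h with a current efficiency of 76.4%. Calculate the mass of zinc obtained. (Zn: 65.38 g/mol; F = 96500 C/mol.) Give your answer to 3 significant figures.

Q = 14.2 × 20304 = 2.883×10^5 C
n(e⁻) = 2.883×10^5 / 96500 = 2.988 mol
Zn²⁺ + 2e⁻ → Zn, so theoretical m(Zn) = 1.494 × 65.38 = 97.68 g
Actual mass = 76.4% × 97.68 = 74.6 g

74.6 g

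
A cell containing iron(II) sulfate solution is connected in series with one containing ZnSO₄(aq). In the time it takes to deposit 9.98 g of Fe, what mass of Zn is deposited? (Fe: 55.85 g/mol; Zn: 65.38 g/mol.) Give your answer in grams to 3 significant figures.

11.7 g

n(Fe) = 9.98 / 55.85 = 0.1787 mol
Fe²⁺ + 2e⁻ → Fe, so n(e⁻) = 2 × 0.1787 = 0.3574 mol
In series, the same 0.3574 mol of electrons flows through the second cell.
Zn²⁺ + 2e⁻ → Zn, so n(Zn) = 0.3574 / 2 = 0.1787 mol
m(Zn) = 0.1787 × 65.38 = 11.7 g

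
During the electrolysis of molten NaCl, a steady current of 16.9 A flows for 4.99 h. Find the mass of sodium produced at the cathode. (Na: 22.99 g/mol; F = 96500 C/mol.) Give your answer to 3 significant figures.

72.3 g

Q = 16.9 A × 17964 s = 3.036×10^5 C
Moles of electrons = 3.036×10^5 / 96500 = 3.146 mol
Na⁺ + e⁻ → Na, so n(Na) = 3.146 mol
m = 3.146 × 22.99 = 72.3 g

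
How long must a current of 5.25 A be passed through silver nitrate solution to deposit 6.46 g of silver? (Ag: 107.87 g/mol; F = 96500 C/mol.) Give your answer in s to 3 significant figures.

n(Ag) = 6.46 / 107.87 = 0.05989 mol
Ag⁺ + e⁻ → Ag, so n(e⁻) = 0.05989 mol
Q = 0.05989 × 96500 = 5779 C
t = Q / I = 5779 / 5.25 = 1101 s

1100 s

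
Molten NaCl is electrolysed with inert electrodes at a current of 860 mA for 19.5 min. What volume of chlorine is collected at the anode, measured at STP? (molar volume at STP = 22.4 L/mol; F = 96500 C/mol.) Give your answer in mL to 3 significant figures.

Charge passed = 0.860 × 1170 = 1006 C
Moles of electrons = 1006 / 96500 = 0.01042 mol
2Cl⁻ → Cl₂ + 2e⁻, so n(Cl₂) = 0.01042 / 2 = 0.005210 mol
V = 0.005210 × 22.4 = 0.1167 L
= 117 mL

117 mL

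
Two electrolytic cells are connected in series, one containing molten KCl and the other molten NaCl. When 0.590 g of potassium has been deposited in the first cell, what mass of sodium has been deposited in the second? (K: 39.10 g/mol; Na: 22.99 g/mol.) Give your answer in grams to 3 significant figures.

n(K) = 0.590 / 39.10 = 0.01509 mol
K⁺ + e⁻ → K, so n(e⁻) = 0.01509 mol
Same current for the same time ⇒ same n(e⁻) = 0.01509 mol in both cells.
Na⁺ + e⁻ → Na, so n(Na) = 0.01509 mol
m(Na) = 0.01509 × 22.99 = 0.347 g

0.347 g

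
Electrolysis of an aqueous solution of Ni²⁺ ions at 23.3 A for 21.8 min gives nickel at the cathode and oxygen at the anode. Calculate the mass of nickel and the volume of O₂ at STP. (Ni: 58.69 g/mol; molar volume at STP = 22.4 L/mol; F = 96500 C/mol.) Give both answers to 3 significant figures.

9.27 g Ni; 1.77 L O₂

Q = 23.3 × 1308 = 30480 C; n(e⁻) = 30480 / 96500 = 0.3159 mol
Cathode: Ni²⁺ + 2e⁻ → Ni → n(Ni) = 0.3159/2 = 0.1580 mol → 9.27 g
Anode: 2H₂O → O₂ + 4H⁺ + 4e⁻ → n(O₂) = 0.3159/4 = 0.07898 mol → 1.77 L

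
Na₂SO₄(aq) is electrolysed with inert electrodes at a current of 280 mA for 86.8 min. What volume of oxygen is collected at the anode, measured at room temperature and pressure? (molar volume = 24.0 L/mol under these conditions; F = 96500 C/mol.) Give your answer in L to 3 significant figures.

Q = It = 0.280 × 5208 = 1458 C
n(e⁻) = Q/F = 1458/96500 = 0.01511 mol
2H₂O → O₂ + 4H⁺ + 4e⁻, so n(O₂) = 0.01511 / 4 = 0.003778 mol
V = 0.003778 × 24.0 = 0.09067 L

0.0907 L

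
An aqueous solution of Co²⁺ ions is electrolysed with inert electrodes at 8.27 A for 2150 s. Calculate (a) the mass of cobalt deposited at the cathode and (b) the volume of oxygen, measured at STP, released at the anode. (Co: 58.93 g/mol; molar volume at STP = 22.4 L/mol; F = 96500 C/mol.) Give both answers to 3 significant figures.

Q = 8.27 × 2150 = 17780 C; n(e⁻) = 17780 / 96500 = 0.1842 mol
Cathode: Co²⁺ + 2e⁻ → Co → n(Co) = 0.1842/2 = 0.09210 mol → 5.43 g
Anode: 2H₂O → O₂ + 4H⁺ + 4e⁻ → n(O₂) = 0.1842/4 = 0.04605 mol → 1.03 L

5.43 g Co; 1.03 L O₂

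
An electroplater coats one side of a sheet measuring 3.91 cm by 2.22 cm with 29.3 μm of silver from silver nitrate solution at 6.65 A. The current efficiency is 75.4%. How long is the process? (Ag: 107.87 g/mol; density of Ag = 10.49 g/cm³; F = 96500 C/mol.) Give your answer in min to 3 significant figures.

0.793 min

Plated area = 3.91 × 2.22 = 8.680 cm²
Volume = 8.680 × 29.3×10⁻⁴ cm = 0.02543 cm³
m(Ag) = 0.02543 × 10.49 = 0.2668 g
n(Ag) = 0.2668 / 107.87 = 0.002473 mol; n(e⁻) = 0.002473 mol
Q = 0.002473 × 96500 / 0.754 = 316.5 C
t = 316.5 / 6.65 = 47.59 s = 0.793 min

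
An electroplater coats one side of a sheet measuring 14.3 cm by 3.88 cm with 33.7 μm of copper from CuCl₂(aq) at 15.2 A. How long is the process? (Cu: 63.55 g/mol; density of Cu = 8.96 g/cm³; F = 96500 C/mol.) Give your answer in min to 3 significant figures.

Plated area = 14.3 × 3.88 = 55.48 cm²
Volume = 55.48 × 33.7×10⁻⁴ cm = 0.1870 cm³
m(Cu) = 0.1870 × 8.96 = 1.676 g
n(Cu) = 1.676 / 63.55 = 0.02637 mol; n(e⁻) = 2 × 0.02637 = 0.05274 mol
Q = 0.05274 × 96500 = 5089 C
t = 5089 / 15.2 = 334.8 s = 5.58 min

5.58 min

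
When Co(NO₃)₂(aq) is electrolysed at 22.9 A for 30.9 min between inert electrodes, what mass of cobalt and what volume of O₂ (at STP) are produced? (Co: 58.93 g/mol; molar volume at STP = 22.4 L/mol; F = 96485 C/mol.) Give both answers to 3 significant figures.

13.0 g Co; 2.46 L O₂

Q = 22.9 × 1854 = 42460 C; n(e⁻) = 42460 / 96485 = 0.4401 mol
Cathode: Co²⁺ + 2e⁻ → Co → n(Co) = 0.4401/2 = 0.2201 mol → 13.0 g
Anode: 2H₂O → O₂ + 4H⁺ + 4e⁻ → n(O₂) = 0.4401/4 = 0.1100 mol → 2.46 L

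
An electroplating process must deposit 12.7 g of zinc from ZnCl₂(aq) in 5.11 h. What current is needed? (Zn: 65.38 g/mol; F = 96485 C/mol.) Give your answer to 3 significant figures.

n(Zn) = 12.7 / 65.38 = 0.1942 mol
Zn²⁺ + 2e⁻ → Zn, so n(e⁻) = 2 × 0.1942 = 0.3884 mol
Q = 0.3884 × 96485 = 37470 C
I = Q / t = 37470 / 18396 s = 2.04 A

2.04 A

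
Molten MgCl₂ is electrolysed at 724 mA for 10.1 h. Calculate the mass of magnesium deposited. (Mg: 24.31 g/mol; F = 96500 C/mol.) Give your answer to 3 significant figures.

3.32 g

Q = It = 0.724 × 36360 = 26320 C
Moles of electrons = 26320 / 96500 = 0.2727 mol
Mg²⁺ + 2e⁻ → Mg, so n(Mg) = 0.2727 / 2 = 0.1364 mol
m = 0.1364 × 24.31 = 3.32 g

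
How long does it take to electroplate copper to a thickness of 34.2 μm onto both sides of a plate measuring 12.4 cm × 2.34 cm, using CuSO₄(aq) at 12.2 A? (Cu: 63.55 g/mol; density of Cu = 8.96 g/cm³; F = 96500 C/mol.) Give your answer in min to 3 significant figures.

Plated area = 2 × 12.4 × 2.34 = 58.03 cm²
Volume = 58.03 × 34.2×10⁻⁴ cm = 0.1985 cm³
m(Cu) = 0.1985 × 8.96 = 1.779 g
n(Cu) = 1.779 / 63.55 = 0.02799 mol; n(e⁻) = 2 × 0.02799 = 0.05598 mol
Q = 0.05598 × 96500 = 5402 C
t = 5402 / 12.2 = 442.8 s = 7.38 min

7.38 min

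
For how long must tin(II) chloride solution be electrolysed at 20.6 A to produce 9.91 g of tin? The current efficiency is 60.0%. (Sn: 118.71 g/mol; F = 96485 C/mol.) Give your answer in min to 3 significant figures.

n(Sn) = 9.91 / 118.71 = 0.08348 mol
Sn²⁺ + 2e⁻ → Sn, so n(e⁻) = 2 × 0.08348 = 0.1670 mol
Q = 0.1670 × 96485 / 0.600 = 26850 C
t = Q / I = 26850 / 20.6 = 1303 s = 21.7 min

21.7 min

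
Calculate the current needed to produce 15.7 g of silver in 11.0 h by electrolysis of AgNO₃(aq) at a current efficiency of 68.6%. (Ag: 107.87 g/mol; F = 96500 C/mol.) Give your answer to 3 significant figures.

n(Ag) = 15.7 / 107.87 = 0.1455 mol
Ag⁺ + e⁻ → Ag, so n(e⁻) = 0.1455 mol
Q = 0.1455 × 96500 / 0.686 = 20470 C
I = Q / t = 20470 / 39600 s = 0.517 A

0.517 A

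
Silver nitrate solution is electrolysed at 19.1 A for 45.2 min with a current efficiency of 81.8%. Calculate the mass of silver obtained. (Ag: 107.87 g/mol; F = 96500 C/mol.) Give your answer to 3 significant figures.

Q = 19.1 × 2712 = 51800 C
n(e⁻) = 51800 / 96500 = 0.5368 mol
Ag⁺ + e⁻ → Ag, so theoretical m(Ag) = 0.5368 × 107.87 = 57.90 g
Actual mass = 81.8% × 57.90 = 47.4 g

47.4 g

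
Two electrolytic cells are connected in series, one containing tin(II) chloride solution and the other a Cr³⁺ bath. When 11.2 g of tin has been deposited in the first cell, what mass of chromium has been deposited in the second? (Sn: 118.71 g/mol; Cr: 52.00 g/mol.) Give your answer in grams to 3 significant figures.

n(Sn) = 11.2 / 118.71 = 0.09435 mol
Sn²⁺ + 2e⁻ → Sn, so n(e⁻) = 2 × 0.09435 = 0.1887 mol
Since the cells are in series, n(e⁻) in the Cr cell is also 0.1887 mol.
Cr³⁺ + 3e⁻ → Cr, so n(Cr) = 0.1887 / 3 = 0.06290 mol
m(Cr) = 0.06290 × 52.00 = 3.27 g

3.27 g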